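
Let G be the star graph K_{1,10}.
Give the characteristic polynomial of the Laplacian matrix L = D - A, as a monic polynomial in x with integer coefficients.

x^11 - 20x^10 + 135x^9 - 480x^8 + 1050x^7 - 1512x^6 + 1470x^5 - 960x^4 + 405x^3 - 100x^2 + 11x

The graph has 11 vertices and degree multiset [10, 1, 1, 1, 1, 1, 1, 1, 1, 1, 1]; D is the diagonal matrix of degrees and L = D - A. The eigenvalues of L are [0, 1, 1, 1, 1, 1, 1, 1, 1, 1, 11]; the characteristic polynomial is the product of (x - lambda_i), which multiplies out to x^11 - 20x^10 + 135x^9 - 480x^8 + 1050x^7 - 1512x^6 + 1470x^5 - 960x^4 + 405x^3 - 100x^2 + 11x. The coefficient of x^10 equals -trace(L) = -20, matching the sum of degrees. The largest eigenvalue, 11, is at most the vertex count 11. By the matrix-tree theorem the graph has (1/11) * product of the nonzero eigenvalues = 1 spanning tree.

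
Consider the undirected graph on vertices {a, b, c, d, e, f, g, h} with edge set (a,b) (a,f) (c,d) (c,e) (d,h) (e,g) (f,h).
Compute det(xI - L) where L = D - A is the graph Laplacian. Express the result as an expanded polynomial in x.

x^8 - 14x^7 + 78x^6 - 220x^5 + 330x^4 - 252x^3 + 84x^2 - 8x

With the vertex order [a, b, c, d, e, f, g, h], the degrees are [2, 1, 2, 2, 2, 2, 1, 2], giving D = diag(2, 1, 2, 2, 2, 2, 1, 2) and L = D - A. L has integer entries, so p(x) = det(xI - L) has integer coefficients. Expanding the determinant yields x^8 - 14x^7 + 78x^6 - 220x^5 + 330x^4 - 252x^3 + 84x^2 - 8x. The coefficient of x^7 equals -trace(L) = -14, matching the sum of degrees.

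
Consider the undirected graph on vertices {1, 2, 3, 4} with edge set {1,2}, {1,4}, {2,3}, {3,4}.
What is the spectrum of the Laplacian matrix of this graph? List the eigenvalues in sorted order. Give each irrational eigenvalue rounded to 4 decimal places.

Each diagonal entry of L is the vertex degree and each off-diagonal entry is -1 where an edge is present, 0 otherwise; in the order [1, 2, 3, 4] the diagonal is [2, 2, 2, 2]. Diagonalising L (or applying a numerical eigensolver to the 4x4 matrix) gives the spectrum above. There is one zero in the spectrum, matching the 1 component. By the matrix-tree theorem the graph has (1/4) * product of the nonzero eigenvalues = 4 spanning trees.

[0, 2, 2, 4]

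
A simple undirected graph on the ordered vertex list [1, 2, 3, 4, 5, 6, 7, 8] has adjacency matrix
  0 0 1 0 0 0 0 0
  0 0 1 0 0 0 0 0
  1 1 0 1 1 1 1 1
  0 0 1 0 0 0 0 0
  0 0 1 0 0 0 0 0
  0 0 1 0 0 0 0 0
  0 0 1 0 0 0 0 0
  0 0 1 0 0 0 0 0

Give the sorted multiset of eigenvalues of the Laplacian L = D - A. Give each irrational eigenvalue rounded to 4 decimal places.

[0, 1, 1, 1, 1, 1, 1, 8]

Reading degrees in the order [1, 2, 3, 4, 5, 6, 7, 8] gives [1, 1, 7, 1, 1, 1, 1, 1]; set D = diag(1, 1, 7, 1, 1, 1, 1, 1) and form L = D - A. Diagonalising L (or applying a numerical eigensolver to the 8x8 matrix) gives the spectrum above. The single zero eigenvalue shows the graph is connected.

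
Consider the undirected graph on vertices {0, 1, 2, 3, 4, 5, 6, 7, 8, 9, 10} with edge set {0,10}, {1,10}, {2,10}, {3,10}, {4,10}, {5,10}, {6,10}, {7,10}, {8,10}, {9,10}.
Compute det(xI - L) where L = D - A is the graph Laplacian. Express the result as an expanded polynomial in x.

Reading degrees in the order [0, 1, 2, 3, 4, 5, 6, 7, 8, 9, 10] gives [1, 1, 1, 1, 1, 1, 1, 1, 1, 1, 10]; set D = diag(1, 1, 1, 1, 1, 1, 1, 1, 1, 1, 10) and form L = D - A. The eigenvalues of L are [0, 1, 1, 1, 1, 1, 1, 1, 1, 1, 11]; the characteristic polynomial is the product of (x - lambda_i), which multiplies out to x^11 - 20x^10 + 135x^9 - 480x^8 + 1050x^7 - 1512x^6 + 1470x^5 - 960x^4 + 405x^3 - 100x^2 + 11x. The coefficient of x^10 equals -trace(L) = -20, matching the sum of degrees. The eigenvalues sum to 20, which equals trace(L) = 2|E|.

x^11 - 20x^10 + 135x^9 - 480x^8 + 1050x^7 - 1512x^6 + 1470x^5 - 960x^4 + 405x^3 - 100x^2 + 11x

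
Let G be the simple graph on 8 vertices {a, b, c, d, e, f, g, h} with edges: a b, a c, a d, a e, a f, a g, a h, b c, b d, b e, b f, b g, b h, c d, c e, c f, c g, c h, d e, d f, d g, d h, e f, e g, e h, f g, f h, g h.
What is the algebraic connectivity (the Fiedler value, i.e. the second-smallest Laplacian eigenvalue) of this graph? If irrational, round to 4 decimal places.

8

Each diagonal entry of L is the vertex degree and each off-diagonal entry is -1 where an edge is present, 0 otherwise; in the order [a, b, c, d, e, f, g, h] the diagonal is [7, 7, 7, 7, 7, 7, 7, 7]. Computing the eigenvalues of L and sorting gives [0, 8, 8, 8, 8, 8, 8, 8]. The Fiedler value lambda_2 = 8 is strictly positive, so the graph is connected.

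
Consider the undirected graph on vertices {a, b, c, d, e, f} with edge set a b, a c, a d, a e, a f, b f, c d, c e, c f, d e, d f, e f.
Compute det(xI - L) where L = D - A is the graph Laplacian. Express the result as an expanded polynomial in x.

x^6 - 24x^5 + 225x^4 - 1022x^3 + 2220x^2 - 1800x

Reading degrees in the order [a, b, c, d, e, f] gives [5, 2, 4, 4, 4, 5]; set D = diag(5, 2, 4, 4, 4, 5) and form L = D - A. The eigenvalues of L are [0, 2, 5, 5, 6, 6]; the characteristic polynomial is the product of (x - lambda_i), which multiplies out to x^6 - 24x^5 + 225x^4 - 1022x^3 + 2220x^2 - 1800x. The coefficient of x^5 equals -trace(L) = -24, matching the sum of degrees. The largest eigenvalue, 6, is at most the vertex count 6. The eigenvalues sum to 24, which equals trace(L) = 2|E|.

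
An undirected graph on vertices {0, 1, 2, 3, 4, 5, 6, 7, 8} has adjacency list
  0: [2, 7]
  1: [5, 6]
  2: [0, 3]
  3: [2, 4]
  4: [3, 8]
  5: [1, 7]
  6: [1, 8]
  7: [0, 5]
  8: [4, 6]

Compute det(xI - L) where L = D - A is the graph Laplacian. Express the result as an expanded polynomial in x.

Reading degrees in the order [0, 1, 2, 3, 4, 5, 6, 7, 8] gives [2, 2, 2, 2, 2, 2, 2, 2, 2]; set D = diag(2, 2, 2, 2, 2, 2, 2, 2, 2) and form L = D - A. L has integer entries, so p(x) = det(xI - L) has integer coefficients. Expanding the determinant yields x^9 - 18x^8 + 135x^7 - 546x^6 + 1287x^5 - 1782x^4 + 1386x^3 - 540x^2 + 81x. The coefficient of x^8 equals -trace(L) = -18, matching the sum of degrees. The largest eigenvalue, 3.8794, is at most the vertex count 9.

x^9 - 18x^8 + 135x^7 - 546x^6 + 1287x^5 - 1782x^4 + 1386x^3 - 540x^2 + 81x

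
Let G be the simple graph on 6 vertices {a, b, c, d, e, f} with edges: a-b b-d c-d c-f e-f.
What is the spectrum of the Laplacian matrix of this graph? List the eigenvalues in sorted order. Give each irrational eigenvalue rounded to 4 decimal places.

Reading degrees in the order [a, b, c, d, e, f] gives [1, 2, 2, 2, 1, 2]; set D = diag(1, 2, 2, 2, 1, 2) and form L = D - A. Since every row of L sums to 0, the all-ones vector is in the kernel and 0 is an eigenvalue. The single zero eigenvalue shows the graph is connected. There is one zero in the spectrum, matching the 1 component.

[0, 0.2679, 1, 2, 3, 3.7321]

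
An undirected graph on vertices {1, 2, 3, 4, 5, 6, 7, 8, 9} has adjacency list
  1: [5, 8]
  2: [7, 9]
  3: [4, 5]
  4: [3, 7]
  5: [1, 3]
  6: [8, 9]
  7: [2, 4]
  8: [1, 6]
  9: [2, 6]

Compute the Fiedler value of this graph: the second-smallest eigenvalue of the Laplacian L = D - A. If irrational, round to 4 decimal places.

Reading degrees in the order [1, 2, 3, 4, 5, 6, 7, 8, 9] gives [2, 2, 2, 2, 2, 2, 2, 2, 2]; set D = diag(2, 2, 2, 2, 2, 2, 2, 2, 2) and form L = D - A. The smallest Laplacian eigenvalue is always 0. The next one, lambda_2 = 0.4679, measures how hard the graph is to disconnect: larger values mean better connectivity.

0.4679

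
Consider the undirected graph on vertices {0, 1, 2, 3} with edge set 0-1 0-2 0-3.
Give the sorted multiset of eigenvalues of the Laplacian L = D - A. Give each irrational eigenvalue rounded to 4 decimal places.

[0, 1, 1, 4]

Reading degrees in the order [0, 1, 2, 3] gives [3, 1, 1, 1]; set D = diag(3, 1, 1, 1) and form L = D - A. L is symmetric positive semidefinite, so every eigenvalue is real and nonnegative. The single zero eigenvalue shows the graph is connected. The eigenvalues sum to 6, which equals trace(L) = 2|E|.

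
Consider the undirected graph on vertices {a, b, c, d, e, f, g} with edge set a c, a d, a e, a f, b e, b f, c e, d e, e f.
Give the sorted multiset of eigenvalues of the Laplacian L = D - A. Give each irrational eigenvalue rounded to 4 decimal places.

[0, 0, 1.5188, 2, 3.3111, 5.1701, 6]

Reading degrees in the order [a, b, c, d, e, f, g] gives [4, 2, 2, 2, 5, 3, 0]; set D = diag(4, 2, 2, 2, 5, 3, 0) and form L = D - A. Since every row of L sums to 0, the all-ones vector is in the kernel and 0 is an eigenvalue. The 2 zero eigenvalues correspond to the 2 connected components. The largest eigenvalue, 6, is at most the vertex count 7.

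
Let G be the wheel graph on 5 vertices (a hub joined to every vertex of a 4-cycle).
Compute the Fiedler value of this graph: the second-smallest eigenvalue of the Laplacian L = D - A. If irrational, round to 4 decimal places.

The graph has 5 vertices and degree multiset [4, 3, 3, 3, 3]; D is the diagonal matrix of degrees and L = D - A. Computing the eigenvalues of L and sorting gives [0, 3, 3, 5, 5]. The Fiedler value lambda_2 = 3 is strictly positive, so the graph is connected. By the matrix-tree theorem the graph has (1/5) * product of the nonzero eigenvalues = 45 spanning trees. The eigenvalues sum to 16, which equals trace(L) = 2|E|.

3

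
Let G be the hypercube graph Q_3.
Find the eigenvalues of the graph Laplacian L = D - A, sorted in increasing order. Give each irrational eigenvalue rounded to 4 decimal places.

[0, 2, 2, 2, 4, 4, 4, 6]

The graph has 8 vertices and degree multiset [3, 3, 3, 3, 3, 3, 3, 3]; D is the diagonal matrix of degrees and L = D - A. Diagonalising L (or applying a numerical eigensolver to the 8x8 matrix) gives the spectrum above. There is one zero in the spectrum, matching the 1 component.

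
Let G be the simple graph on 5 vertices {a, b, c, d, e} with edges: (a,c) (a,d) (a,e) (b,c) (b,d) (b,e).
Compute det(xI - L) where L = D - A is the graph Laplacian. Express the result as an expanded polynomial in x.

x^5 - 12x^4 + 51x^3 - 92x^2 + 60x

Reading degrees in the order [a, b, c, d, e] gives [3, 3, 2, 2, 2]; set D = diag(3, 3, 2, 2, 2) and form L = D - A. The eigenvalues of L are [0, 2, 2, 3, 5]; the characteristic polynomial is the product of (x - lambda_i), which multiplies out to x^5 - 12x^4 + 51x^3 - 92x^2 + 60x. Since p(0) = det(-L) = 0, x divides p(x). The largest eigenvalue, 5, is at most the vertex count 5.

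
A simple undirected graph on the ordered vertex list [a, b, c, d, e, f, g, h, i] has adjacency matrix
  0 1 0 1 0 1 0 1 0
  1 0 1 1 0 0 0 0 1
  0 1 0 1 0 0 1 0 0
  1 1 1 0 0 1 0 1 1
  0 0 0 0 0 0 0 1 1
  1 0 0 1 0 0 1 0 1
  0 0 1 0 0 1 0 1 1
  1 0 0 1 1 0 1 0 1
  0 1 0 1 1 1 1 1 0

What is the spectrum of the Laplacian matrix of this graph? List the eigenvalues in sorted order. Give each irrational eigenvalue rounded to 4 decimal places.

[0, 1.6874, 2.8328, 3.2427, 4.6530, 4.8492, 5.7259, 7.3889, 7.6201]

With the vertex order [a, b, c, d, e, f, g, h, i], the degrees are [4, 4, 3, 6, 2, 4, 4, 5, 6], giving D = diag(4, 4, 3, 6, 2, 4, 4, 5, 6) and L = D - A. L is symmetric positive semidefinite, so every eigenvalue is real and nonnegative. The single zero eigenvalue shows the graph is connected. The eigenvalues sum to 38, which equals trace(L) = 2|E|.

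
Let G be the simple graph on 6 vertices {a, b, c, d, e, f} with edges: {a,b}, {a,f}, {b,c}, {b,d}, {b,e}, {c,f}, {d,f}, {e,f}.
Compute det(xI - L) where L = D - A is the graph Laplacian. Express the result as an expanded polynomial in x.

x^6 - 16x^5 + 96x^4 - 272x^3 + 368x^2 - 192x

Reading degrees in the order [a, b, c, d, e, f] gives [2, 4, 2, 2, 2, 4]; set D = diag(2, 4, 2, 2, 2, 4) and form L = D - A. L has integer entries, so p(x) = det(xI - L) has integer coefficients. Expanding the determinant yields x^6 - 16x^5 + 96x^4 - 272x^3 + 368x^2 - 192x. The coefficient of x^5 equals -trace(L) = -16, matching the sum of degrees. The eigenvalues sum to 16, which equals trace(L) = 2|E|.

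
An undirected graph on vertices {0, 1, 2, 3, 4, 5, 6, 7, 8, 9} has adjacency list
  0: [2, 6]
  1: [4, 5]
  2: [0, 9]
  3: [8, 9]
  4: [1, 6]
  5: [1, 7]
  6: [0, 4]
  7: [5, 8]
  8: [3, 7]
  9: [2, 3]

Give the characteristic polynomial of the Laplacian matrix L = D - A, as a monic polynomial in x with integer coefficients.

With the vertex order [0, 1, 2, 3, 4, 5, 6, 7, 8, 9], the degrees are [2, 2, 2, 2, 2, 2, 2, 2, 2, 2], giving D = diag(2, 2, 2, 2, 2, 2, 2, 2, 2, 2) and L = D - A. L has integer entries, so p(x) = det(xI - L) has integer coefficients. Expanding the determinant yields x^10 - 20x^9 + 170x^8 - 800x^7 + 2275x^6 - 4004x^5 + 4290x^4 - 2640x^3 + 825x^2 - 100x. Since p(0) = det(-L) = 0, x divides p(x). The eigenvalues sum to 20, which equals trace(L) = 2|E|. By the matrix-tree theorem the graph has (1/10) * product of the nonzero eigenvalues = 10 spanning trees.

x^10 - 20x^9 + 170x^8 - 800x^7 + 2275x^6 - 4004x^5 + 4290x^4 - 2640x^3 + 825x^2 - 100x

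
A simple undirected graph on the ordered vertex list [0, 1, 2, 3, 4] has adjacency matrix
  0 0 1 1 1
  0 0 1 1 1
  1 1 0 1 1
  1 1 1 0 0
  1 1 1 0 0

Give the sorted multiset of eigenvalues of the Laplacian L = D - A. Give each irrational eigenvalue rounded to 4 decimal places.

[0, 3, 3, 5, 5]

With the vertex order [0, 1, 2, 3, 4], the degrees are [3, 3, 4, 3, 3], giving D = diag(3, 3, 4, 3, 3) and L = D - A. L is symmetric positive semidefinite, so every eigenvalue is real and nonnegative. The single zero eigenvalue shows the graph is connected. There is one zero in the spectrum, matching the 1 component. The largest eigenvalue, 5, is at most the vertex count 5.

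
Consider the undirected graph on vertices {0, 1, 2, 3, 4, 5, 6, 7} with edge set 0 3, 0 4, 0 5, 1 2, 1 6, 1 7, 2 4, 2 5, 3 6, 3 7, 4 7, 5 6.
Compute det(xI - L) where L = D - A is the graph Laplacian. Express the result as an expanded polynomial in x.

Each diagonal entry of L is the vertex degree and each off-diagonal entry is -1 where an edge is present, 0 otherwise; in the order [0, 1, 2, 3, 4, 5, 6, 7] the diagonal is [3, 3, 3, 3, 3, 3, 3, 3]. Computing det(xI - L) by cofactor expansion (or equivalently via sum-over-permutations) gives x^8 - 24x^7 + 240x^6 - 1296x^5 + 4080x^4 - 7488x^3 + 7424x^2 - 3072x. The coefficient of x^7 equals -trace(L) = -24, matching the sum of degrees. The eigenvalues sum to 24, which equals trace(L) = 2|E|.

x^8 - 24x^7 + 240x^6 - 1296x^5 + 4080x^4 - 7488x^3 + 7424x^2 - 3072x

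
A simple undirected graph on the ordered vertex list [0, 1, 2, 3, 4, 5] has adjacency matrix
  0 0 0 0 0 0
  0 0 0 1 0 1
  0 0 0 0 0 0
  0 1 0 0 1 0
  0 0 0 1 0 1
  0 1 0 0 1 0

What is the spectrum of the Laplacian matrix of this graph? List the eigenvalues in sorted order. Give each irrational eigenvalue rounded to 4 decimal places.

[0, 0, 0, 2, 2, 4]

With the vertex order [0, 1, 2, 3, 4, 5], the degrees are [0, 2, 0, 2, 2, 2], giving D = diag(0, 2, 0, 2, 2, 2) and L = D - A. L is symmetric positive semidefinite, so every eigenvalue is real and nonnegative. The 3 zero eigenvalues correspond to the 3 connected components. The largest eigenvalue, 4, is at most the vertex count 6.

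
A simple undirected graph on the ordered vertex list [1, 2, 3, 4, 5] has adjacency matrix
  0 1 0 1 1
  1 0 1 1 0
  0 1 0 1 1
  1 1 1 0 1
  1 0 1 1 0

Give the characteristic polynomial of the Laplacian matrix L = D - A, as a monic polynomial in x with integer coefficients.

x^5 - 16x^4 + 94x^3 - 240x^2 + 225x

Each diagonal entry of L is the vertex degree and each off-diagonal entry is -1 where an edge is present, 0 otherwise; in the order [1, 2, 3, 4, 5] the diagonal is [3, 3, 3, 4, 3]. Computing det(xI - L) by cofactor expansion (or equivalently via sum-over-permutations) gives x^5 - 16x^4 + 94x^3 - 240x^2 + 225x. The constant term is 0 because L is singular (the all-ones vector lies in its kernel). The eigenvalues sum to 16, which equals trace(L) = 2|E|.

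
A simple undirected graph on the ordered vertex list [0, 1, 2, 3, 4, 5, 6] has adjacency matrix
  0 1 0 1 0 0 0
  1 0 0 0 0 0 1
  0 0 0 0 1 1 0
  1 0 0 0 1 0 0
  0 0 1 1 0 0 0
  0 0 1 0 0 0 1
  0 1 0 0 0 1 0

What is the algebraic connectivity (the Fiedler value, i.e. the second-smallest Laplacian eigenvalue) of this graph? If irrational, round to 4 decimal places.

0.7530

Reading degrees in the order [0, 1, 2, 3, 4, 5, 6] gives [2, 2, 2, 2, 2, 2, 2]; set D = diag(2, 2, 2, 2, 2, 2, 2) and form L = D - A. The smallest Laplacian eigenvalue is always 0. The next one, lambda_2 = 0.7530, measures how hard the graph is to disconnect: larger values mean better connectivity. The eigenvalues sum to 14, which equals trace(L) = 2|E|. There is one zero in the spectrum, matching the 1 component.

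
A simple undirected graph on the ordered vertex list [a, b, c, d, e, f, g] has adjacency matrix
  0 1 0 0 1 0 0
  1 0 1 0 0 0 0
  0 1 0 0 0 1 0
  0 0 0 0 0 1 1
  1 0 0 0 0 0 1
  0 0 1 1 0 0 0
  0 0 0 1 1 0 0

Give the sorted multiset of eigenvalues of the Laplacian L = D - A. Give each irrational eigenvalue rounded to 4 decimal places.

Each diagonal entry of L is the vertex degree and each off-diagonal entry is -1 where an edge is present, 0 otherwise; in the order [a, b, c, d, e, f, g] the diagonal is [2, 2, 2, 2, 2, 2, 2]. Diagonalising L (or applying a numerical eigensolver to the 7x7 matrix) gives the spectrum above. The single zero eigenvalue shows the graph is connected.

[0, 0.7530, 0.7530, 2.4450, 2.4450, 3.8019, 3.8019]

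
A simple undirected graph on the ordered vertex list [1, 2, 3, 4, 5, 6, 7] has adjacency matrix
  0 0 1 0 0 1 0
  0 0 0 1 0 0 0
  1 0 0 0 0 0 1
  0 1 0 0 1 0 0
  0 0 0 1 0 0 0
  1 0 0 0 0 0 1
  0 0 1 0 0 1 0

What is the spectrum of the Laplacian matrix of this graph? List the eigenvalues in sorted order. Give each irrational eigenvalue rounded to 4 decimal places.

[0, 0, 1, 2, 2, 3, 4]

Reading degrees in the order [1, 2, 3, 4, 5, 6, 7] gives [2, 1, 2, 2, 1, 2, 2]; set D = diag(2, 1, 2, 2, 1, 2, 2) and form L = D - A. The multiplicity of 0 as a Laplacian eigenvalue equals the number of connected components. The 2 zero eigenvalues correspond to the 2 connected components. The eigenvalues sum to 12, which equals trace(L) = 2|E|.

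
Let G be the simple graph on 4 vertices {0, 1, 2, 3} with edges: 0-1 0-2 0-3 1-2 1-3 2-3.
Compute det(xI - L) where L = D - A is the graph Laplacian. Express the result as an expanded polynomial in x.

x^4 - 12x^3 + 48x^2 - 64x

Each diagonal entry of L is the vertex degree and each off-diagonal entry is -1 where an edge is present, 0 otherwise; in the order [0, 1, 2, 3] the diagonal is [3, 3, 3, 3]. L has integer entries, so p(x) = det(xI - L) has integer coefficients. Expanding the determinant yields x^4 - 12x^3 + 48x^2 - 64x. The coefficient of x^3 equals -trace(L) = -12, matching the sum of degrees. By the matrix-tree theorem the graph has (1/4) * product of the nonzero eigenvalues = 16 spanning trees.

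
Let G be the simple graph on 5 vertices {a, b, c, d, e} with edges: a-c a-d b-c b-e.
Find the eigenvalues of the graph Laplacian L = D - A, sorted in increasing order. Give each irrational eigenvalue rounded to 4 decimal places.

[0, 0.3820, 1.3820, 2.6180, 3.6180]

Reading degrees in the order [a, b, c, d, e] gives [2, 2, 2, 1, 1]; set D = diag(2, 2, 2, 1, 1) and form L = D - A. Diagonalising L (or applying a numerical eigensolver to the 5x5 matrix) gives the spectrum above. The largest eigenvalue, 3.6180, is at most the vertex count 5.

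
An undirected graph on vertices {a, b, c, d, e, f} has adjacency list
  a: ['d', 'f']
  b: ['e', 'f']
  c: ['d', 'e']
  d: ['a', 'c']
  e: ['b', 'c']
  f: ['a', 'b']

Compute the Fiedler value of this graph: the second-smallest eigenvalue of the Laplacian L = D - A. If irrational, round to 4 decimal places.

1

Reading degrees in the order [a, b, c, d, e, f] gives [2, 2, 2, 2, 2, 2]; set D = diag(2, 2, 2, 2, 2, 2) and form L = D - A. Computing the eigenvalues of L and sorting gives [0, 1, 1, 3, 3, 4]. The Fiedler value lambda_2 = 1 is strictly positive, so the graph is connected.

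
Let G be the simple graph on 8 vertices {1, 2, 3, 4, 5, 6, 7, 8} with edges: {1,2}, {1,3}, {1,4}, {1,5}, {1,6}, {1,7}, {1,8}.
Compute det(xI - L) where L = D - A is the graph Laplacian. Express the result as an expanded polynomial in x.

x^8 - 14x^7 + 63x^6 - 140x^5 + 175x^4 - 126x^3 + 49x^2 - 8x

Each diagonal entry of L is the vertex degree and each off-diagonal entry is -1 where an edge is present, 0 otherwise; in the order [1, 2, 3, 4, 5, 6, 7, 8] the diagonal is [7, 1, 1, 1, 1, 1, 1, 1]. Computing det(xI - L) by cofactor expansion (or equivalently via sum-over-permutations) gives x^8 - 14x^7 + 63x^6 - 140x^5 + 175x^4 - 126x^3 + 49x^2 - 8x. The constant term is 0 because L is singular (the all-ones vector lies in its kernel). By the matrix-tree theorem the graph has (1/8) * product of the nonzero eigenvalues = 1 spanning tree.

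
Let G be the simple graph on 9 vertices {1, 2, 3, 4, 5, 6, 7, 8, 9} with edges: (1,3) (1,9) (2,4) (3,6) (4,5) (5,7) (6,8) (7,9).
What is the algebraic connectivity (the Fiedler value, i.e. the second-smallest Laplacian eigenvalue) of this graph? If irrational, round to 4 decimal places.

0.1206

With the vertex order [1, 2, 3, 4, 5, 6, 7, 8, 9], the degrees are [2, 1, 2, 2, 2, 2, 2, 1, 2], giving D = diag(2, 1, 2, 2, 2, 2, 2, 1, 2) and L = D - A. The sorted Laplacian eigenvalues are [0, 0.1206, 0.4679, 1, 1.6527, 2.3473, 3, 3.5321, 3.8794]; the algebraic connectivity is the second entry, 0.1206.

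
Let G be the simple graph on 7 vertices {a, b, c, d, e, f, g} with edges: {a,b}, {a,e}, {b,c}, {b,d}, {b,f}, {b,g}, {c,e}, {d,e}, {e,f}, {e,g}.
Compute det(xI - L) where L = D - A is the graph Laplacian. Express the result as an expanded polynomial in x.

x^7 - 20x^6 + 155x^5 - 600x^4 + 1240x^3 - 1312x^2 + 560x

With the vertex order [a, b, c, d, e, f, g], the degrees are [2, 5, 2, 2, 5, 2, 2], giving D = diag(2, 5, 2, 2, 5, 2, 2) and L = D - A. Computing det(xI - L) by cofactor expansion (or equivalently via sum-over-permutations) gives x^7 - 20x^6 + 155x^5 - 600x^4 + 1240x^3 - 1312x^2 + 560x. The constant term is 0 because L is singular (the all-ones vector lies in its kernel).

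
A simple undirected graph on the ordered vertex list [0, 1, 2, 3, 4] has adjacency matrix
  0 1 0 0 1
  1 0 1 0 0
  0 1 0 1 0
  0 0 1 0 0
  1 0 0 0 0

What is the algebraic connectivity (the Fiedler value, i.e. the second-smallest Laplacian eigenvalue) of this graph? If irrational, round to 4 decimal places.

Each diagonal entry of L is the vertex degree and each off-diagonal entry is -1 where an edge is present, 0 otherwise; in the order [0, 1, 2, 3, 4] the diagonal is [2, 2, 2, 1, 1]. The sorted Laplacian eigenvalues are [0, 0.3820, 1.3820, 2.6180, 3.6180]; the algebraic connectivity is the second entry, 0.3820. The largest eigenvalue, 3.6180, is at most the vertex count 5. There is one zero in the spectrum, matching the 1 component.

0.3820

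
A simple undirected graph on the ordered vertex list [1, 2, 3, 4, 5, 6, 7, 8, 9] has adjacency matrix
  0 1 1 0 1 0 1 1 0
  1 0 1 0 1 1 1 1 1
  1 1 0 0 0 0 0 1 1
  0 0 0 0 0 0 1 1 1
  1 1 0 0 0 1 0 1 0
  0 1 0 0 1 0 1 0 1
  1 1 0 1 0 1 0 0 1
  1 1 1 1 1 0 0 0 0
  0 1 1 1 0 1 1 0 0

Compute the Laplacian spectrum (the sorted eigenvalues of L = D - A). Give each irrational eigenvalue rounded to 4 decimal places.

Reading degrees in the order [1, 2, 3, 4, 5, 6, 7, 8, 9] gives [5, 7, 4, 3, 4, 4, 5, 5, 5]; set D = diag(5, 7, 4, 3, 4, 4, 5, 5, 5) and form L = D - A. Diagonalising L (or applying a numerical eigensolver to the 9x9 matrix) gives the spectrum above. The single zero eigenvalue shows the graph is connected.

[0, 2.5666, 3.1359, 3.7270, 4.9626, 6, 6.4991, 6.9693, 8.1395]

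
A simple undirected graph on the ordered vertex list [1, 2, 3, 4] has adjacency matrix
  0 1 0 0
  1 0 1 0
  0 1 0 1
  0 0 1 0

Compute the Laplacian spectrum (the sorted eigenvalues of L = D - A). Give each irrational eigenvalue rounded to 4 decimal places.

With the vertex order [1, 2, 3, 4], the degrees are [1, 2, 2, 1], giving D = diag(1, 2, 2, 1) and L = D - A. Since every row of L sums to 0, the all-ones vector is in the kernel and 0 is an eigenvalue. The eigenvalues sum to 6, which equals trace(L) = 2|E|. There is one zero in the spectrum, matching the 1 component.

[0, 0.5858, 2, 3.4142]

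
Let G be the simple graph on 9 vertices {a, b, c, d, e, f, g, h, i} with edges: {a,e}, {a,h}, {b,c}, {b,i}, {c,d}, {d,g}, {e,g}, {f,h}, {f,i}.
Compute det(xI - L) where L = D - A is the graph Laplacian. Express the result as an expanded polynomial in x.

x^9 - 18x^8 + 135x^7 - 546x^6 + 1287x^5 - 1782x^4 + 1386x^3 - 540x^2 + 81x

With the vertex order [a, b, c, d, e, f, g, h, i], the degrees are [2, 2, 2, 2, 2, 2, 2, 2, 2], giving D = diag(2, 2, 2, 2, 2, 2, 2, 2, 2) and L = D - A. L has integer entries, so p(x) = det(xI - L) has integer coefficients. Expanding the determinant yields x^9 - 18x^8 + 135x^7 - 546x^6 + 1287x^5 - 1782x^4 + 1386x^3 - 540x^2 + 81x. The coefficient of x^8 equals -trace(L) = -18, matching the sum of degrees. By the matrix-tree theorem the graph has (1/9) * product of the nonzero eigenvalues = 9 spanning trees.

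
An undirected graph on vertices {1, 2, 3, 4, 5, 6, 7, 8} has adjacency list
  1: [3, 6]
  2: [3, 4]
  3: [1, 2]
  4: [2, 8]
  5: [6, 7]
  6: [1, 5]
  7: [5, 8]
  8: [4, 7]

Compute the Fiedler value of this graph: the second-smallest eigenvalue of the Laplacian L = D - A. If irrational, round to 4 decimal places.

Reading degrees in the order [1, 2, 3, 4, 5, 6, 7, 8] gives [2, 2, 2, 2, 2, 2, 2, 2]; set D = diag(2, 2, 2, 2, 2, 2, 2, 2) and form L = D - A. The smallest Laplacian eigenvalue is always 0. The next one, lambda_2 = 0.5858, measures how hard the graph is to disconnect: larger values mean better connectivity. The eigenvalues sum to 16, which equals trace(L) = 2|E|.

0.5858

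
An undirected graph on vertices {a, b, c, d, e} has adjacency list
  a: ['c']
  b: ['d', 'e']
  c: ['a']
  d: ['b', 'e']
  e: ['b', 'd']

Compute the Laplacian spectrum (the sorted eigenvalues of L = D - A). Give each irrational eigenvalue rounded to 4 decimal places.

[0, 0, 2, 3, 3]

With the vertex order [a, b, c, d, e], the degrees are [1, 2, 1, 2, 2], giving D = diag(1, 2, 1, 2, 2) and L = D - A. Diagonalising L (or applying a numerical eigensolver to the 5x5 matrix) gives the spectrum above. The 2 zero eigenvalues correspond to the 2 connected components. The eigenvalues sum to 8, which equals trace(L) = 2|E|. The largest eigenvalue, 3, is at most the vertex count 5.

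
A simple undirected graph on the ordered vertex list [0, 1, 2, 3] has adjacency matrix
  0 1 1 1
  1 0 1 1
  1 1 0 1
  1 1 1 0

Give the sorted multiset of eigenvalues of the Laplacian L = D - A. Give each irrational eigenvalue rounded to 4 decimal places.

[0, 4, 4, 4]

Each diagonal entry of L is the vertex degree and each off-diagonal entry is -1 where an edge is present, 0 otherwise; in the order [0, 1, 2, 3] the diagonal is [3, 3, 3, 3]. Diagonalising L (or applying a numerical eigensolver to the 4x4 matrix) gives the spectrum above.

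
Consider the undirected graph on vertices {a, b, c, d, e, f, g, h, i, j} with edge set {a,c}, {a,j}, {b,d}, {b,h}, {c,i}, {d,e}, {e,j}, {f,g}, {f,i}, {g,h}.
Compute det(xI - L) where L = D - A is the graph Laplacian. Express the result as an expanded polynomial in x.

With the vertex order [a, b, c, d, e, f, g, h, i, j], the degrees are [2, 2, 2, 2, 2, 2, 2, 2, 2, 2], giving D = diag(2, 2, 2, 2, 2, 2, 2, 2, 2, 2) and L = D - A. Computing det(xI - L) by cofactor expansion (or equivalently via sum-over-permutations) gives x^10 - 20x^9 + 170x^8 - 800x^7 + 2275x^6 - 4004x^5 + 4290x^4 - 2640x^3 + 825x^2 - 100x. The coefficient of x^9 equals -trace(L) = -20, matching the sum of degrees. The largest eigenvalue, 4, is at most the vertex count 10. The eigenvalues sum to 20, which equals trace(L) = 2|E|.

x^10 - 20x^9 + 170x^8 - 800x^7 + 2275x^6 - 4004x^5 + 4290x^4 - 2640x^3 + 825x^2 - 100x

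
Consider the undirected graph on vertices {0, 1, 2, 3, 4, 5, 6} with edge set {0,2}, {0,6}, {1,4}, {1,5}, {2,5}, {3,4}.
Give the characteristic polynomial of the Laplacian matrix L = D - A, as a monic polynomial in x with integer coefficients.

x^7 - 12x^6 + 55x^5 - 120x^4 + 126x^3 - 56x^2 + 7x

Reading degrees in the order [0, 1, 2, 3, 4, 5, 6] gives [2, 2, 2, 1, 2, 2, 1]; set D = diag(2, 2, 2, 1, 2, 2, 1) and form L = D - A. L has integer entries, so p(x) = det(xI - L) has integer coefficients. Expanding the determinant yields x^7 - 12x^6 + 55x^5 - 120x^4 + 126x^3 - 56x^2 + 7x. The coefficient of x^6 equals -trace(L) = -12, matching the sum of degrees.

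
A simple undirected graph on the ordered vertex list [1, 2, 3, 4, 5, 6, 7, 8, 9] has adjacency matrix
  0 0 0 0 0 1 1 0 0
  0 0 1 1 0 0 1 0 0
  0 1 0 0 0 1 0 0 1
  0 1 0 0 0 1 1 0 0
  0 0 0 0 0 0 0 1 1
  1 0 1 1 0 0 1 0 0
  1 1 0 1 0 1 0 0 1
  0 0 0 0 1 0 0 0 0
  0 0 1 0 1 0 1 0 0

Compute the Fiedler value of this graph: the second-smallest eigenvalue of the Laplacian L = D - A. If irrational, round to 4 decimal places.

0.3497

Reading degrees in the order [1, 2, 3, 4, 5, 6, 7, 8, 9] gives [2, 3, 3, 3, 2, 4, 5, 1, 3]; set D = diag(2, 3, 3, 3, 2, 4, 5, 1, 3) and form L = D - A. The smallest Laplacian eigenvalue is always 0. The next one, lambda_2 = 0.3497, measures how hard the graph is to disconnect: larger values mean better connectivity. The largest eigenvalue, 6.4631, is at most the vertex count 9.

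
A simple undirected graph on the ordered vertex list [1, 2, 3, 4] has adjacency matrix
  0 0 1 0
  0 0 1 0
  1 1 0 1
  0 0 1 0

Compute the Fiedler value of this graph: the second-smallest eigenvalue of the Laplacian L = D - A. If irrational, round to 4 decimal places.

1

With the vertex order [1, 2, 3, 4], the degrees are [1, 1, 3, 1], giving D = diag(1, 1, 3, 1) and L = D - A. The smallest Laplacian eigenvalue is always 0. The next one, lambda_2 = 1, measures how hard the graph is to disconnect: larger values mean better connectivity. By the matrix-tree theorem the graph has (1/4) * product of the nonzero eigenvalues = 1 spanning tree.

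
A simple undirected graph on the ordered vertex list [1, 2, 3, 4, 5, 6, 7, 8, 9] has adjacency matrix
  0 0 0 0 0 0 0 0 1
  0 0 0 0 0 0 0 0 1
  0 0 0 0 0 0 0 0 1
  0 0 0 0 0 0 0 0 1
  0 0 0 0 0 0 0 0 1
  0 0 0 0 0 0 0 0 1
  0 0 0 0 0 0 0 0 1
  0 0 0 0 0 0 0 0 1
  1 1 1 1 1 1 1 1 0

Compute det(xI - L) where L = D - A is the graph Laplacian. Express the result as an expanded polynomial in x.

x^9 - 16x^8 + 84x^7 - 224x^6 + 350x^5 - 336x^4 + 196x^3 - 64x^2 + 9x

Each diagonal entry of L is the vertex degree and each off-diagonal entry is -1 where an edge is present, 0 otherwise; in the order [1, 2, 3, 4, 5, 6, 7, 8, 9] the diagonal is [1, 1, 1, 1, 1, 1, 1, 1, 8]. L has integer entries, so p(x) = det(xI - L) has integer coefficients. Expanding the determinant yields x^9 - 16x^8 + 84x^7 - 224x^6 + 350x^5 - 336x^4 + 196x^3 - 64x^2 + 9x. The constant term is 0 because L is singular (the all-ones vector lies in its kernel). The eigenvalues sum to 16, which equals trace(L) = 2|E|. The largest eigenvalue, 9, is at most the vertex count 9.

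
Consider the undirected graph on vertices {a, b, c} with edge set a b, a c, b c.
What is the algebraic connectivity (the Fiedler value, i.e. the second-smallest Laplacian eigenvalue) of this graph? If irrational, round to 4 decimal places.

Each diagonal entry of L is the vertex degree and each off-diagonal entry is -1 where an edge is present, 0 otherwise; in the order [a, b, c] the diagonal is [2, 2, 2]. Computing the eigenvalues of L and sorting gives [0, 3, 3]. The Fiedler value lambda_2 = 3 is strictly positive, so the graph is connected. There is one zero in the spectrum, matching the 1 component.

3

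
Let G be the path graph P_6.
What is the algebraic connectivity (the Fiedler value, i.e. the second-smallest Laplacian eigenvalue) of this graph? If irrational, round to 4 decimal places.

The graph has 6 vertices and degree multiset [2, 2, 2, 2, 1, 1]; D is the diagonal matrix of degrees and L = D - A. The sorted Laplacian eigenvalues are [0, 0.2679, 1, 2, 3, 3.7321]; the algebraic connectivity is the second entry, 0.2679. By the matrix-tree theorem the graph has (1/6) * product of the nonzero eigenvalues = 1 spanning tree. The eigenvalues sum to 10, which equals trace(L) = 2|E|.

0.2679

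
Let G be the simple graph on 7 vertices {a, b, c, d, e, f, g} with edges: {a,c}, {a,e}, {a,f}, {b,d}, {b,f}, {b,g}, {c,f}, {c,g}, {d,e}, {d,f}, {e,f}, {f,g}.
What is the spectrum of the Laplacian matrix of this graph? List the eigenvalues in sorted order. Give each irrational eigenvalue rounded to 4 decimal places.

Reading degrees in the order [a, b, c, d, e, f, g] gives [3, 3, 3, 3, 3, 6, 3]; set D = diag(3, 3, 3, 3, 3, 6, 3) and form L = D - A. The multiplicity of 0 as a Laplacian eigenvalue equals the number of connected components. The single zero eigenvalue shows the graph is connected. By the matrix-tree theorem the graph has (1/7) * product of the nonzero eigenvalues = 320 spanning trees.

[0, 2, 2, 4, 4, 5, 7]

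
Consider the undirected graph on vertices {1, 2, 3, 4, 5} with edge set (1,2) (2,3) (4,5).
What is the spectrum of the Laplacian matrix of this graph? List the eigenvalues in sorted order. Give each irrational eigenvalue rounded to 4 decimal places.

[0, 0, 1, 2, 3]

With the vertex order [1, 2, 3, 4, 5], the degrees are [1, 2, 1, 1, 1], giving D = diag(1, 2, 1, 1, 1) and L = D - A. Since every row of L sums to 0, the all-ones vector is in the kernel and 0 is an eigenvalue. The 2 zero eigenvalues correspond to the 2 connected components. The eigenvalues sum to 6, which equals trace(L) = 2|E|.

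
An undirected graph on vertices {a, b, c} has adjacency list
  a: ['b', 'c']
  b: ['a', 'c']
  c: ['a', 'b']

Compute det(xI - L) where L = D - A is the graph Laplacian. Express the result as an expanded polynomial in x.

With the vertex order [a, b, c], the degrees are [2, 2, 2], giving D = diag(2, 2, 2) and L = D - A. The eigenvalues of L are [0, 3, 3]; the characteristic polynomial is the product of (x - lambda_i), which multiplies out to x^3 - 6x^2 + 9x. The constant term is 0 because L is singular (the all-ones vector lies in its kernel). The eigenvalues sum to 6, which equals trace(L) = 2|E|.

x^3 - 6x^2 + 9x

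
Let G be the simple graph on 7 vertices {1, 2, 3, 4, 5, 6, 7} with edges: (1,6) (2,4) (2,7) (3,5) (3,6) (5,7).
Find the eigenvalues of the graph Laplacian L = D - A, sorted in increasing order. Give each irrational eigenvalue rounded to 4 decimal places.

[0, 0.1981, 0.7530, 1.5550, 2.4450, 3.2470, 3.8019]

Each diagonal entry of L is the vertex degree and each off-diagonal entry is -1 where an edge is present, 0 otherwise; in the order [1, 2, 3, 4, 5, 6, 7] the diagonal is [1, 2, 2, 1, 2, 2, 2]. The multiplicity of 0 as a Laplacian eigenvalue equals the number of connected components. The single zero eigenvalue shows the graph is connected. There is one zero in the spectrum, matching the 1 component.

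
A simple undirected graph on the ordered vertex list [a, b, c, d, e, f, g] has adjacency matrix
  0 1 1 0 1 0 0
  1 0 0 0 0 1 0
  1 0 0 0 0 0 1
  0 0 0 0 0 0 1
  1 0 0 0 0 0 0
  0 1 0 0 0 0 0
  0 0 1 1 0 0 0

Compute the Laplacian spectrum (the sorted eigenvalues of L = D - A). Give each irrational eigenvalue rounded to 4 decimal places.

[0, 0.2603, 0.6262, 1.4055, 2.2742, 3.0996, 4.3342]

Each diagonal entry of L is the vertex degree and each off-diagonal entry is -1 where an edge is present, 0 otherwise; in the order [a, b, c, d, e, f, g] the diagonal is [3, 2, 2, 1, 1, 1, 2]. Since every row of L sums to 0, the all-ones vector is in the kernel and 0 is an eigenvalue. The single zero eigenvalue shows the graph is connected. The eigenvalues sum to 12, which equals trace(L) = 2|E|. There is one zero in the spectrum, matching the 1 component.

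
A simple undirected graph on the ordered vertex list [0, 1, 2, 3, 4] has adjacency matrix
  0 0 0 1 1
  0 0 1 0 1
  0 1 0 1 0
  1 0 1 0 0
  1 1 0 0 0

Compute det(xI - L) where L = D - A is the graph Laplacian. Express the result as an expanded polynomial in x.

x^5 - 10x^4 + 35x^3 - 50x^2 + 25x

Reading degrees in the order [0, 1, 2, 3, 4] gives [2, 2, 2, 2, 2]; set D = diag(2, 2, 2, 2, 2) and form L = D - A. L has integer entries, so p(x) = det(xI - L) has integer coefficients. Expanding the determinant yields x^5 - 10x^4 + 35x^3 - 50x^2 + 25x. Since p(0) = det(-L) = 0, x divides p(x). There is one zero in the spectrum, matching the 1 component.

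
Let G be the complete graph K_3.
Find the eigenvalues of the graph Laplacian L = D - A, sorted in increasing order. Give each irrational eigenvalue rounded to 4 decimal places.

[0, 3, 3]

The graph has 3 vertices and degree multiset [2, 2, 2]; D is the diagonal matrix of degrees and L = D - A. Diagonalising L (or applying a numerical eigensolver to the 3x3 matrix) gives the spectrum above. The single zero eigenvalue shows the graph is connected. There is one zero in the spectrum, matching the 1 component. The largest eigenvalue, 3, is at most the vertex count 3.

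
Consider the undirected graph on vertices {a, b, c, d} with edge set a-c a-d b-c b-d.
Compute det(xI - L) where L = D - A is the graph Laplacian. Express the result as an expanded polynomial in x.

x^4 - 8x^3 + 20x^2 - 16x

Reading degrees in the order [a, b, c, d] gives [2, 2, 2, 2]; set D = diag(2, 2, 2, 2) and form L = D - A. L has integer entries, so p(x) = det(xI - L) has integer coefficients. Expanding the determinant yields x^4 - 8x^3 + 20x^2 - 16x. Since p(0) = det(-L) = 0, x divides p(x).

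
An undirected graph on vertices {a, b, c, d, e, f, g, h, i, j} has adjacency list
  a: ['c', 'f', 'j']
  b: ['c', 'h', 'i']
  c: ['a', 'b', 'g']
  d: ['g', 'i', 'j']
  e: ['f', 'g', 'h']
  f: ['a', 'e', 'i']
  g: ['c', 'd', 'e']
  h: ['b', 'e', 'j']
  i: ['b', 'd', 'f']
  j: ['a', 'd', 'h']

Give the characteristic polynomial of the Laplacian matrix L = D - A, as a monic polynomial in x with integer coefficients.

Reading degrees in the order [a, b, c, d, e, f, g, h, i, j] gives [3, 3, 3, 3, 3, 3, 3, 3, 3, 3]; set D = diag(3, 3, 3, 3, 3, 3, 3, 3, 3, 3) and form L = D - A. The eigenvalues of L are [0, 2, 2, 2, 2, 2, 5, 5, 5, 5]; the characteristic polynomial is the product of (x - lambda_i), which multiplies out to x^10 - 30x^9 + 390x^8 - 2880x^7 + 13305x^6 - 39882x^5 + 77640x^4 - 94800x^3 + 66000x^2 - 20000x. Since p(0) = det(-L) = 0, x divides p(x).

x^10 - 30x^9 + 390x^8 - 2880x^7 + 13305x^6 - 39882x^5 + 77640x^4 - 94800x^3 + 66000x^2 - 20000x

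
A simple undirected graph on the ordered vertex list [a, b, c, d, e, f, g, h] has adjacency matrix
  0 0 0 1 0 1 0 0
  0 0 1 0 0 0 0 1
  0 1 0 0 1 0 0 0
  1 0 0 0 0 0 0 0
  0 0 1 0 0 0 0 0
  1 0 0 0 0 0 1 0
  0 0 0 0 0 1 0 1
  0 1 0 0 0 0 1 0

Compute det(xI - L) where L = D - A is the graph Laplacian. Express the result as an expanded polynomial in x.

x^8 - 14x^7 + 78x^6 - 220x^5 + 330x^4 - 252x^3 + 84x^2 - 8x

With the vertex order [a, b, c, d, e, f, g, h], the degrees are [2, 2, 2, 1, 1, 2, 2, 2], giving D = diag(2, 2, 2, 1, 1, 2, 2, 2) and L = D - A. L has integer entries, so p(x) = det(xI - L) has integer coefficients. Expanding the determinant yields x^8 - 14x^7 + 78x^6 - 220x^5 + 330x^4 - 252x^3 + 84x^2 - 8x. The coefficient of x^7 equals -trace(L) = -14, matching the sum of degrees.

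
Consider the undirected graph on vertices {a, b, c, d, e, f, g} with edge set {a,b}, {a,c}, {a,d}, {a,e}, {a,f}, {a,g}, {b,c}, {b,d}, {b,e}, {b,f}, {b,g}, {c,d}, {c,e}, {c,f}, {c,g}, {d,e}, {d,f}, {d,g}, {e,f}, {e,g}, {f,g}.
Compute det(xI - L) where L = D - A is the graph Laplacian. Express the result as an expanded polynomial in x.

Each diagonal entry of L is the vertex degree and each off-diagonal entry is -1 where an edge is present, 0 otherwise; in the order [a, b, c, d, e, f, g] the diagonal is [6, 6, 6, 6, 6, 6, 6]. Computing det(xI - L) by cofactor expansion (or equivalently via sum-over-permutations) gives x^7 - 42x^6 + 735x^5 - 6860x^4 + 36015x^3 - 100842x^2 + 117649x. The constant term is 0 because L is singular (the all-ones vector lies in its kernel). The largest eigenvalue, 7, is at most the vertex count 7.

x^7 - 42x^6 + 735x^5 - 6860x^4 + 36015x^3 - 100842x^2 + 117649x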